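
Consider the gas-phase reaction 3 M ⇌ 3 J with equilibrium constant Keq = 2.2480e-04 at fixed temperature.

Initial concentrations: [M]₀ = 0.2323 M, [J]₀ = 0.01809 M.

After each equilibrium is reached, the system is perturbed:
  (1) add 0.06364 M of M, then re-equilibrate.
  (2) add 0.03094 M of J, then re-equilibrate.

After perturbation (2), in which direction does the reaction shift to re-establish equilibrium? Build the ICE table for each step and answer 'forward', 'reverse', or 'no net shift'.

Q₀ = 4.7225e-04 vs Keq = 2.2480e-04 ⇒ Q>K, reverse
Step 1:
                    M           J
  init         0.2323     0.01809
  Δ          0.003738   -0.003738
  eq            0.236     0.01435
  solve Keq expr → x = -0.001246; check Q = 2.2480e-04
Then add 0.06364 M of M.
Step 2:
                    M           J
  init         0.2997     0.01435
  Δ         -0.003648    0.003648
  eq            0.296       0.018
  solve Keq expr → x = 0.001216; check Q = 2.2480e-04
Then add 0.03094 M of J.
Step 3:
                    M           J
  init          0.296     0.04894
  Δ           0.02917    -0.02917
  eq           0.3252     0.01977
  solve Keq expr → x = -0.009722; check Q = 2.2480e-04

Direction: reverse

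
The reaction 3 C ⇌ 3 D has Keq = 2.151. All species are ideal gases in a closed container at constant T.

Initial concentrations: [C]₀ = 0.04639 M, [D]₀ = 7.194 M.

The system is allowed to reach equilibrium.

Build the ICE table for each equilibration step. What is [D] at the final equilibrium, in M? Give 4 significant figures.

[D]_eq = 4.08 M

Q₀ = 3.7294e+06 vs Keq = 2.151 ⇒ Q>K, reverse
Step 1:
                    C           D
  Initial     0.04639       7.194
  Change        3.114      -3.114
  Equil         3.161        4.08
  solve Keq expr → x = -1.038; check Q = 2.151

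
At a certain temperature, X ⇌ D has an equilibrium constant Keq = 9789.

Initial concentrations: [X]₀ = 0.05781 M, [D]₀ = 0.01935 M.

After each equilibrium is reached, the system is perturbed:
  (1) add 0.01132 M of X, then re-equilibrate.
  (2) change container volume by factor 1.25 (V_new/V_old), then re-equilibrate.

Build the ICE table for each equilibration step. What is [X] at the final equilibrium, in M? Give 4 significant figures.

[X]_eq = 7.2302e-06 M

Q₀ = 0.3347 vs Keq = 9789 ⇒ Q<K, forward
Step 1:
                   X          D
  I          0.05781    0.01935
  C          -0.0578     0.0578
  E       7.8815e-06    0.07715
  solve Keq expr → x = 0.0578; check Q = 9789
Then add 0.01132 M of X.
Step 2:
                   X          D
  I          0.01133    0.07715
  C         -0.01132    0.01132
  E       9.0378e-06    0.08847
  solve Keq expr → x = 0.01132; check Q = 9789
Then change container volume by factor 1.25 (V_new/V_old).
Step 3:
                   X          D
  I       7.2302e-06    0.07078
  C                0          0
  E       7.2302e-06    0.07078
  solve Keq expr → x = 0; check Q = 9789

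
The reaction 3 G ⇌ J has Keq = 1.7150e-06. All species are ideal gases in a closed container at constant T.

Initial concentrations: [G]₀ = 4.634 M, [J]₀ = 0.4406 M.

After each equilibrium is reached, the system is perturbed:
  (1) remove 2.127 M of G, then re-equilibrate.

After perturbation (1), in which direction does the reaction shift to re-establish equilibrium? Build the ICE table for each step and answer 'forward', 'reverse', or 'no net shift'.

Q₀ = 0.004428 vs Keq = 1.7150e-06 ⇒ Q>K, reverse
Step 1:
                   G          J
  I            4.634     0.4406
  C            1.321    -0.4402
  E            5.955 3.6212e-04
  solve Keq expr → x = -0.4402; check Q = 1.7150e-06
Then remove 2.127 M of G.
Step 2:
                   G          J
  I            3.828 3.6212e-04
  C       7.9763e-04 -2.6588e-04
  E            3.829 9.6240e-05
  solve Keq expr → x = -2.6588e-04; check Q = 1.7150e-06

Direction: reverse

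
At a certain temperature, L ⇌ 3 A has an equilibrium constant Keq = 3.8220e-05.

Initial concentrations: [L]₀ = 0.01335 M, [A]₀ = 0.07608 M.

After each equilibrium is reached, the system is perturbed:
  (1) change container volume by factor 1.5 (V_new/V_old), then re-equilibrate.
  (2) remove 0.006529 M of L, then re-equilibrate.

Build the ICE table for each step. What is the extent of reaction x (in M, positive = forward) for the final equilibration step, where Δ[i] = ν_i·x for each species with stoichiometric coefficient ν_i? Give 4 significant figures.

Q₀ = 0.03299 vs Keq = 3.8220e-05 ⇒ Q>K, reverse
Step 1:
                    L           A
  Initial     0.01335     0.07608
  Change      0.02169    -0.06506
  Equil       0.03504     0.01102
  solve Keq expr → x = -0.02169; check Q = 3.8220e-05
Then change container volume by factor 1.5 (V_new/V_old).
Step 2:
                    L           A
  Initial     0.02336    0.007348
  Change  -7.2658e-04     0.00218
  Equil       0.02263    0.009528
  solve Keq expr → x = 7.2658e-04; check Q = 3.8220e-05
Then remove 0.006529 M of L.
Step 3:
                    L           A
  Initial      0.0161    0.009528
  Change   3.2189e-04 -9.6566e-04
  Equil       0.01642    0.008562
  solve Keq expr → x = -3.2189e-04; check Q = 3.8220e-05

x = -3.2189e-04 M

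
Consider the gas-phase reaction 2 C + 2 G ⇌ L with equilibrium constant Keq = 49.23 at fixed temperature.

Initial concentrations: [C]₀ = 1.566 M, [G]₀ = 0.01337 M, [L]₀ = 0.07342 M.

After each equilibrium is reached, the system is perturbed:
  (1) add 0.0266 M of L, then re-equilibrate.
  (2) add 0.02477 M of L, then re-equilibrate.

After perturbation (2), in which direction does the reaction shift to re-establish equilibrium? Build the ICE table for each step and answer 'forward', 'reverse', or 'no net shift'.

Direction: reverse

Q₀ = 167.5 vs Keq = 49.23 ⇒ Q>K, reverse
Step 1:
                    C           G           L
  Initial       1.566     0.01337     0.07342
  Change      0.01026     0.01026   -0.005129
  Equil         1.576     0.02363     0.06829
  solve Keq expr → x = -0.005129; check Q = 49.23
Then add 0.0266 M of L.
Step 2:
                    C           G           L
  Initial       1.576     0.02363     0.09489
  Change     0.003871    0.003871   -0.001936
  Equil          1.58      0.0275     0.09296
  solve Keq expr → x = -0.001936; check Q = 49.23
Then add 0.02477 M of L.
Step 3:
                    C           G           L
  Initial        1.58      0.0275      0.1177
  Change     0.003177    0.003177   -0.001588
  Equil         1.583     0.03068      0.1161
  solve Keq expr → x = -0.001588; check Q = 49.23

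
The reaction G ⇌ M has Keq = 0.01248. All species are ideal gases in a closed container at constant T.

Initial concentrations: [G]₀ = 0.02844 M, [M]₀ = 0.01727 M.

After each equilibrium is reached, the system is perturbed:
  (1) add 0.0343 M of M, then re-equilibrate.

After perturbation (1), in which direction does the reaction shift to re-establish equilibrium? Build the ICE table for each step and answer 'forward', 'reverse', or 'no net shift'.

Q₀ = 0.6072 vs Keq = 0.01248 ⇒ Q>K, reverse
Step 1:
                  G         M
  Initial   0.02844   0.01727
  Change    0.01671  -0.01671
  Equil     0.04515 5.6343e-04
  solve Keq expr → x = -0.01671; check Q = 0.01248
Then add 0.0343 M of M.
Step 2:
                  G         M
  Initial   0.04515   0.03486
  Change    0.03388  -0.03388
  Equil     0.07902 9.8622e-04
  solve Keq expr → x = -0.03388; check Q = 0.01248

Direction: reverse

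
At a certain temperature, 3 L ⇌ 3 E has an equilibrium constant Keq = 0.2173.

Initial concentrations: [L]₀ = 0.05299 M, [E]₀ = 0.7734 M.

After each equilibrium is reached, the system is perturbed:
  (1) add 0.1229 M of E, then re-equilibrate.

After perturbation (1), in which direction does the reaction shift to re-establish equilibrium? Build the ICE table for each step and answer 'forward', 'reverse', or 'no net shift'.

Q₀ = 3109 vs Keq = 0.2173 ⇒ Q>K, reverse
Step 1:
                    L           E
  I           0.05299      0.7734
  C            0.4631     -0.4631
  E            0.5161      0.3103
  solve Keq expr → x = -0.1544; check Q = 0.2173
Then add 0.1229 M of E.
Step 2:
                    L           E
  I            0.5161      0.4332
  C           0.07675    -0.07675
  E            0.5929      0.3564
  solve Keq expr → x = -0.02558; check Q = 0.2173

Direction: reverse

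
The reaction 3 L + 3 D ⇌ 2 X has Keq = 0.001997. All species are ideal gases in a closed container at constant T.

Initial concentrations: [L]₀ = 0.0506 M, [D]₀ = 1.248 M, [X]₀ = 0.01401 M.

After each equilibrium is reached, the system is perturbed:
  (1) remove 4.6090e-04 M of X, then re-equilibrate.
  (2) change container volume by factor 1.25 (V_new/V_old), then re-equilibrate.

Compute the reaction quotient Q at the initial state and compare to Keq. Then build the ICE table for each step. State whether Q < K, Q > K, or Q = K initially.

Q₀ = 0.7794 vs Keq = 0.001997 ⇒ Q>K, reverse
Step 1:
                   L          D          X
  I           0.0506      1.248    0.01401
  C          0.01925    0.01925   -0.01283
  E          0.06985      1.267   0.001177
  solve Keq expr → x = -0.006417; check Q = 0.001997
Then remove 4.6090e-04 M of X.
Step 2:
                   L          D          X
  I          0.06985      1.267 7.1597e-04
  C       -6.6484e-04 -6.6484e-04 4.4322e-04
  E          0.06918      1.267   0.001159
  solve Keq expr → x = 2.2161e-04; check Q = 0.001997
Then change container volume by factor 1.25 (V_new/V_old).
Step 3:
                   L          D          X
  I          0.05535      1.013 9.2736e-04
  C       4.8831e-04 4.8831e-04 -3.2554e-04
  E          0.05584      1.014 6.0182e-04
  solve Keq expr → x = -1.6277e-04; check Q = 0.001997

Q₀ = 0.7794; Q > K (proceeds reverse)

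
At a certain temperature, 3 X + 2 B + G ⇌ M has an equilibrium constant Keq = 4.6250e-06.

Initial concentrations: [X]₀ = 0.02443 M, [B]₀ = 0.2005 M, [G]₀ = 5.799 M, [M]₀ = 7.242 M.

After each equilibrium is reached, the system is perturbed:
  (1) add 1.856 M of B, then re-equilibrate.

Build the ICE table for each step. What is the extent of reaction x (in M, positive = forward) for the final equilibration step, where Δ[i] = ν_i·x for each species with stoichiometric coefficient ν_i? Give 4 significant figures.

Q₀ = 2.1306e+06 vs Keq = 4.6250e-06 ⇒ Q>K, reverse
Step 1:
                    X           B           G           M
  I           0.02443      0.2005       5.799       7.242
  C             11.12       7.416       3.708      -3.708
  E             11.15       7.616       9.507       3.534
  solve Keq expr → x = -3.708; check Q = 4.6250e-06
Then add 1.856 M of B.
Step 2:
                    X           B           G           M
  I             11.15       9.472       9.507       3.534
  C           -0.7923     -0.5282     -0.2641      0.2641
  E             10.36       8.944       9.243       3.798
  solve Keq expr → x = 0.2641; check Q = 4.6250e-06

x = 0.2641 M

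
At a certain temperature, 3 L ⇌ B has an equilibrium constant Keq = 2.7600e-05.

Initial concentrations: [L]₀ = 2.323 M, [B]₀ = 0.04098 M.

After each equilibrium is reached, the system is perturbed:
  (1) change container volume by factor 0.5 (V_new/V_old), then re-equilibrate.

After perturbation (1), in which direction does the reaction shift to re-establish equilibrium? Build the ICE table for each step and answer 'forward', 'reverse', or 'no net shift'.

Direction: forward

Q₀ = 0.003269 vs Keq = 2.7600e-05 ⇒ Q>K, reverse
Step 1:
                  L         B
  I           2.323   0.04098
  C          0.1217  -0.04058
  E           2.445 4.0328e-04
  solve Keq expr → x = -0.04058; check Q = 2.7600e-05
Then change container volume by factor 0.5 (V_new/V_old).
Step 2:
                  L         B
  I           4.889 8.0655e-04
  C       -0.007216  0.002405
  E           4.882  0.003212
  solve Keq expr → x = 0.002405; check Q = 2.7600e-05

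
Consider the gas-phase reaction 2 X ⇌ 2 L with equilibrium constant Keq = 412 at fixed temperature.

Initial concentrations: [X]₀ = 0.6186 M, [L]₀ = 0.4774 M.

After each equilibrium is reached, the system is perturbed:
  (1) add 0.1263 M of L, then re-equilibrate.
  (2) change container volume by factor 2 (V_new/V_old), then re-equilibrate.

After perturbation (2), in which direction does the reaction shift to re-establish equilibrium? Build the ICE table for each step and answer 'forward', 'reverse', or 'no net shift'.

Q₀ = 0.5956 vs Keq = 412 ⇒ Q<K, forward
Step 1:
                   X          L
  Initial     0.6186     0.4774
  Change     -0.5671     0.5671
  Equil      0.05146      1.045
  solve Keq expr → x = 0.2836; check Q = 412
Then add 0.1263 M of L.
Step 2:
                   X          L
  Initial    0.05146      1.171
  Change     0.00593   -0.00593
  Equil      0.05739      1.165
  solve Keq expr → x = -0.002965; check Q = 412
Then change container volume by factor 2 (V_new/V_old).
Step 3:
                   X          L
  Initial     0.0287     0.5825
  Change           0          0
  Equil       0.0287     0.5825
  solve Keq expr → x = 0; check Q = 412

Direction: no net shift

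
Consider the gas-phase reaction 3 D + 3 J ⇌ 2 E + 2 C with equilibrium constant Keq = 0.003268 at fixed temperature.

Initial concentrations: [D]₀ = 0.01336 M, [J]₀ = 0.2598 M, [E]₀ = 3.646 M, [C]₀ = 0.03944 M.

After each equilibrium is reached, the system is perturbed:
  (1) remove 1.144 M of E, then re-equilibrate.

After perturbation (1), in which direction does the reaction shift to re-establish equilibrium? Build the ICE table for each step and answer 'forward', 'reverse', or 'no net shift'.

Direction: forward

Q₀ = 4.9450e+05 vs Keq = 0.003268 ⇒ Q>K, reverse
Step 1:
                    D           J           E           C
  I           0.01336      0.2598       3.646     0.03944
  C           0.05908     0.05908    -0.03938    -0.03938
  E           0.07244      0.3189       3.607  5.5643e-05
  solve Keq expr → x = -0.01969; check Q = 0.003268
Then remove 1.144 M of E.
Step 2:
                    D           J           E           C
  I           0.07244      0.3189       2.463  5.5643e-05
  C       -3.8652e-05 -3.8652e-05  2.5768e-05  2.5768e-05
  E            0.0724      0.3188       2.463  8.1411e-05
  solve Keq expr → x = 1.2884e-05; check Q = 0.003268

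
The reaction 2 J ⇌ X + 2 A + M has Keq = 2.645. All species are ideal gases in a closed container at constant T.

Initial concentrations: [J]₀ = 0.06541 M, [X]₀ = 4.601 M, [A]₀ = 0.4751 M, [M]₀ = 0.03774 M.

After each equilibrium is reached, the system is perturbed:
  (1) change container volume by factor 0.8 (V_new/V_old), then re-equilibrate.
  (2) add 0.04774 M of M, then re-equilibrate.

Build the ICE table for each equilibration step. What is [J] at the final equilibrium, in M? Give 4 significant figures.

[J]_eq = 0.1688 M

Q₀ = 9.161 vs Keq = 2.645 ⇒ Q>K, reverse
Step 1:
                   J          X          A          M
  Initial    0.06541      4.601     0.4751    0.03774
  Change     0.02675   -0.01338   -0.02675   -0.01338
  Equil      0.09216      4.588     0.4483    0.02436
  solve Keq expr → x = -0.01338; check Q = 2.645
Then change container volume by factor 0.8 (V_new/V_old).
Step 2:
                   J          X          A          M
  Initial     0.1152      5.735     0.5604    0.03045
  Change     0.01161  -0.005804   -0.01161  -0.005804
  Equil       0.1268      5.729     0.5488    0.02465
  solve Keq expr → x = -0.005804; check Q = 2.645
Then add 0.04774 M of M.
Step 3:
                   J          X          A          M
  Initial     0.1268      5.729     0.5488    0.07239
  Change     0.04198   -0.02099   -0.04198   -0.02099
  Equil       0.1688      5.708     0.5068     0.0514
  solve Keq expr → x = -0.02099; check Q = 2.645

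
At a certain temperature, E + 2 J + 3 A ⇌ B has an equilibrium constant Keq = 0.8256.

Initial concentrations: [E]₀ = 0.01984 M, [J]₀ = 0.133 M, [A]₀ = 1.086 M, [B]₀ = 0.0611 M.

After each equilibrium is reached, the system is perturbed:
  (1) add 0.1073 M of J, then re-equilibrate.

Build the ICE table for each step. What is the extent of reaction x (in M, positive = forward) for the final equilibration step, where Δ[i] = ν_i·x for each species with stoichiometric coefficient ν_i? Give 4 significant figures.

Q₀ = 135.9 vs Keq = 0.8256 ⇒ Q>K, reverse
Step 1:
                  E         J         A         B
  I         0.01984     0.133     1.086    0.0611
  C         0.05417    0.1083    0.1625  -0.05417
  E         0.07401    0.2413     1.249  0.006927
  solve Keq expr → x = -0.05417; check Q = 0.8256
Then add 0.1073 M of J.
Step 2:
                  E         J         A         B
  I         0.07401    0.3486     1.249  0.006927
  C       -0.005239  -0.01048  -0.01572  0.005239
  E         0.06877    0.3382     1.233   0.01217
  solve Keq expr → x = 0.005239; check Q = 0.8256

x = 0.005239 M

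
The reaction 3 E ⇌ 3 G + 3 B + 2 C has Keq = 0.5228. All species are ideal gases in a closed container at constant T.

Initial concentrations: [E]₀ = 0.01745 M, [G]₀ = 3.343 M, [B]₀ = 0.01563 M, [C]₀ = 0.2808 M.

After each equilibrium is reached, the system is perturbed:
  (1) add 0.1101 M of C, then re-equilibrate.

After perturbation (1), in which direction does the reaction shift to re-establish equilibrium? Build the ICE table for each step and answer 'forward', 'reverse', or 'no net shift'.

Q₀ = 2.117 vs Keq = 0.5228 ⇒ Q>K, reverse
Step 1:
                  E         G         B         C
  I         0.01745     3.343   0.01563    0.2808
  C        0.003675 -0.003675 -0.003675  -0.00245
  E         0.02113     3.339   0.01195    0.2783
  solve Keq expr → x = -0.001225; check Q = 0.5228
Then add 0.1101 M of C.
Step 2:
                  E         G         B         C
  I         0.02113     3.339   0.01195    0.3884
  C        0.001622 -0.001622 -0.001622 -0.001082
  E         0.02275     3.338   0.01033    0.3874
  solve Keq expr → x = -5.4080e-04; check Q = 0.5228

Direction: reverse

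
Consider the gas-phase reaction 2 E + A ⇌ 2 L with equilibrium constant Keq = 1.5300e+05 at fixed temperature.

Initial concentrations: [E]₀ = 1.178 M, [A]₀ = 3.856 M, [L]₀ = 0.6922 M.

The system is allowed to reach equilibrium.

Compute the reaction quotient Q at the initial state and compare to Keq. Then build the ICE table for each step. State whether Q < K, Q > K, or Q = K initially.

Q₀ = 0.08954; Q < K (proceeds forward)

Q₀ = 0.08954 vs Keq = 1.5300e+05 ⇒ Q<K, forward
Step 1:
                  E         A         L
  init        1.178     3.856    0.6922
  Δ          -1.175   -0.5877     1.175
  eq       0.002641     3.268     1.868
  solve Keq expr → x = 0.5877; check Q = 1.5300e+05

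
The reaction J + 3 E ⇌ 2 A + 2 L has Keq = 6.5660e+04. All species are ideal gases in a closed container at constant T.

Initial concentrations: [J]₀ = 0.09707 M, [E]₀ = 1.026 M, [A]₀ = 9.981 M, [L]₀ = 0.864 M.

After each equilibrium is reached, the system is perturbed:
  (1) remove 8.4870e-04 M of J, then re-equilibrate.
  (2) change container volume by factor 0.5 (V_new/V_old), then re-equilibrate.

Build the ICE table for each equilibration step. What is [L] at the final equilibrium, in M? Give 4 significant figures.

[L]_eq = 2.096 M

Q₀ = 709.3 vs Keq = 6.5660e+04 ⇒ Q<K, forward
Step 1:
                    J           E           A           L
  I           0.09707       1.026       9.981       0.864
  C          -0.09291     -0.2787      0.1858      0.1858
  E          0.004158      0.7473       10.17        1.05
  solve Keq expr → x = 0.09291; check Q = 6.5660e+04
Then remove 8.4870e-04 M of J.
Step 2:
                    J           E           A           L
  I          0.003309      0.7473       10.17        1.05
  C        7.9537e-04    0.002386   -0.001591   -0.001591
  E          0.004105      0.7496       10.17       1.048
  solve Keq expr → x = -7.9537e-04; check Q = 6.5660e+04
Then change container volume by factor 0.5 (V_new/V_old).
Step 3:
                    J           E           A           L
  I          0.008209       1.499       20.33       2.096
  C                 0           0           0           0
  E          0.008209       1.499       20.33       2.096
  solve Keq expr → x = 0; check Q = 6.5660e+04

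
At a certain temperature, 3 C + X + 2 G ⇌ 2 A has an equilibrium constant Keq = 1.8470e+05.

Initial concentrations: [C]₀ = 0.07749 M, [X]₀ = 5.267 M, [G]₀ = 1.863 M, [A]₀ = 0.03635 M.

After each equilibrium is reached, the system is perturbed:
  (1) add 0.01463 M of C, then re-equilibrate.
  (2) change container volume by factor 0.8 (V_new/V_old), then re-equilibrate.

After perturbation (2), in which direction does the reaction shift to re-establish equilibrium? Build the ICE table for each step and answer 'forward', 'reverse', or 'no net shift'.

Q₀ = 0.1553 vs Keq = 1.8470e+05 ⇒ Q<K, forward
Step 1:
                  C         X         G         A
  Initial   0.07749     5.267     1.863   0.03635
  Change   -0.07615  -0.02538  -0.05077   0.05077
  Equil    0.001336     5.242     1.812   0.08712
  solve Keq expr → x = 0.02538; check Q = 1.8470e+05
Then add 0.01463 M of C.
Step 2:
                  C         X         G         A
  Initial   0.01597     5.242     1.812   0.08712
  Change   -0.01453 -0.004842 -0.009685  0.009685
  Equil    0.001439     5.237     1.803    0.0968
  solve Keq expr → x = 0.004842; check Q = 1.8470e+05
Then change container volume by factor 0.8 (V_new/V_old).
Step 3:
                  C         X         G         A
  Initial  0.001799     6.546     2.253     0.121
  Change  -4.6062e-04 -1.5354e-04 -3.0708e-04 3.0708e-04
  Equil    0.001339     6.546     2.253    0.1213
  solve Keq expr → x = 1.5354e-04; check Q = 1.8470e+05

Direction: forward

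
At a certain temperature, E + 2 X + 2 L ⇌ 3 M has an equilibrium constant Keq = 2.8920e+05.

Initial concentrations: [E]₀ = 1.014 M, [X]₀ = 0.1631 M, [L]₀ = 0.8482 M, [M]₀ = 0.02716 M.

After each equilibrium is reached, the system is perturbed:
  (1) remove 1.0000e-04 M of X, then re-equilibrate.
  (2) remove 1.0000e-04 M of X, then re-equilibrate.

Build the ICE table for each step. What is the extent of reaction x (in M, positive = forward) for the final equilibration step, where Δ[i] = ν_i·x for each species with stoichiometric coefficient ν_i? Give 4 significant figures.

Q₀ = 0.001032 vs Keq = 2.8920e+05 ⇒ Q<K, forward
Step 1:
                    E           X           L           M
  Initial       1.014      0.1631      0.8482     0.02716
  Change     -0.08135     -0.1627     -0.1627      0.2441
  Equil        0.9326  3.9674e-04      0.6855      0.2712
  solve Keq expr → x = 0.08135; check Q = 2.8920e+05
Then remove 1.0000e-04 M of X.
Step 2:
                    E           X           L           M
  Initial      0.9326  2.9674e-04      0.6855      0.2712
  Change   4.9802e-05  9.9604e-05  9.9604e-05 -1.4941e-04
  Equil        0.9327  3.9634e-04      0.6856      0.2711
  solve Keq expr → x = -4.9802e-05; check Q = 2.8920e+05
Then remove 1.0000e-04 M of X.
Step 3:
                    E           X           L           M
  Initial      0.9327  2.9634e-04      0.6856      0.2711
  Change   4.9802e-05  9.9604e-05  9.9604e-05 -1.4941e-04
  Equil        0.9327  3.9595e-04      0.6857      0.2709
  solve Keq expr → x = -4.9802e-05; check Q = 2.8920e+05

x = -4.9802e-05 M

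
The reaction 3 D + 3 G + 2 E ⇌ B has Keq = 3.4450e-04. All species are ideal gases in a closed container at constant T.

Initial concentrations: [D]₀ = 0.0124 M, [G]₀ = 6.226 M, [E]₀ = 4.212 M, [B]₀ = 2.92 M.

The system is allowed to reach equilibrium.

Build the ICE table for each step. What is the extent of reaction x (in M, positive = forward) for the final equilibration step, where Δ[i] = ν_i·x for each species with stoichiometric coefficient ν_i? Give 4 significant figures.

x = -0.3147 M

Q₀ = 357.7 vs Keq = 3.4450e-04 ⇒ Q>K, reverse
Step 1:
                   D          G          E          B
  I           0.0124      6.226      4.212       2.92
  C           0.9442     0.9442     0.6294    -0.3147
  E           0.9566       7.17      4.841      2.605
  solve Keq expr → x = -0.3147; check Q = 3.4450e-04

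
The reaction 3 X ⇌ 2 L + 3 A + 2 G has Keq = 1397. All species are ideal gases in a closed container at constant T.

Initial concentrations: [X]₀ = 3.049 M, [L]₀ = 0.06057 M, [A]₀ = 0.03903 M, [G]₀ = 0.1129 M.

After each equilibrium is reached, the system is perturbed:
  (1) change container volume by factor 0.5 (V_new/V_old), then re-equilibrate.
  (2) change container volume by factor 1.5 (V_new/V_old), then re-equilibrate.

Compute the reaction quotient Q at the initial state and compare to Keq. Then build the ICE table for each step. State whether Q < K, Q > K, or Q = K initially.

Q₀ = 9.8090e-11; Q < K (proceeds forward)

Q₀ = 9.8090e-11 vs Keq = 1397 ⇒ Q<K, forward
Step 1:
                   X          L          A          G
  I            3.049    0.06057    0.03903     0.1129
  C           -2.548      1.699      2.548      1.699
  E           0.5011      1.759      2.587      1.811
  solve Keq expr → x = 0.8493; check Q = 1397
Then change container volume by factor 0.5 (V_new/V_old).
Step 2:
                   X          L          A          G
  I            1.002      3.518      5.174      3.623
  C           0.7571    -0.5048    -0.7571    -0.5048
  E            1.759      3.014      4.417      3.118
  solve Keq expr → x = -0.2524; check Q = 1397
Then change container volume by factor 1.5 (V_new/V_old).
Step 3:
                   X          L          A          G
  I            1.173      2.009      2.944      2.079
  C          -0.3128     0.2085     0.3128     0.2085
  E           0.8602      2.218      3.257      2.287
  solve Keq expr → x = 0.1043; check Q = 1397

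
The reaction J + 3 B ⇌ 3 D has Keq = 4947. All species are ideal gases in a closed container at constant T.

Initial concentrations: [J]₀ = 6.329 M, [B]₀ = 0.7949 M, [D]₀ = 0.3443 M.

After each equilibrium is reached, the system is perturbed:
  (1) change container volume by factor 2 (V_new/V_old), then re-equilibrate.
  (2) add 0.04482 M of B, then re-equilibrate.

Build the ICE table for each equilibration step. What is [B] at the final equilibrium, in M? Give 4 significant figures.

[B]_eq = 0.02396 M

Q₀ = 0.01284 vs Keq = 4947 ⇒ Q<K, forward
Step 1:
                  J         B         D
  Initial     6.329    0.7949    0.3443
  Change    -0.2531   -0.7594    0.7594
  Equil       6.076    0.0355     1.104
  solve Keq expr → x = 0.2531; check Q = 4947
Then change container volume by factor 2 (V_new/V_old).
Step 2:
                  J         B         D
  Initial     3.038   0.01775    0.5519
  Change   0.001477   0.00443  -0.00443
  Equil       3.039   0.02218    0.5474
  solve Keq expr → x = -0.001477; check Q = 4947
Then add 0.04482 M of B.
Step 3:
                  J         B         D
  Initial     3.039     0.067    0.5474
  Change   -0.01435  -0.04304   0.04304
  Equil       3.025   0.02396    0.5905
  solve Keq expr → x = 0.01435; check Q = 4947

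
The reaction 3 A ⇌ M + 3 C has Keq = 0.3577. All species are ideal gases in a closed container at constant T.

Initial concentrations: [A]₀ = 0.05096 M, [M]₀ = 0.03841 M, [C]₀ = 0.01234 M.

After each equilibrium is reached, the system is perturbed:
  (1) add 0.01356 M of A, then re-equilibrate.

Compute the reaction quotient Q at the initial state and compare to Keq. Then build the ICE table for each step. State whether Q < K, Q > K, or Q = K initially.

Q₀ = 5.4538e-04; Q < K (proceeds forward)

Q₀ = 5.4538e-04 vs Keq = 0.3577 ⇒ Q<K, forward
Step 1:
                  A         M         C
  I         0.05096   0.03841   0.01234
  C         -0.0295  0.009834    0.0295
  E         0.02146   0.04824   0.04184
  solve Keq expr → x = 0.009834; check Q = 0.3577
Then add 0.01356 M of A.
Step 2:
                  A         M         C
  I         0.03502   0.04824   0.04184
  C        -0.00863  0.002877   0.00863
  E         0.02639   0.05112   0.05047
  solve Keq expr → x = 0.002877; check Q = 0.3577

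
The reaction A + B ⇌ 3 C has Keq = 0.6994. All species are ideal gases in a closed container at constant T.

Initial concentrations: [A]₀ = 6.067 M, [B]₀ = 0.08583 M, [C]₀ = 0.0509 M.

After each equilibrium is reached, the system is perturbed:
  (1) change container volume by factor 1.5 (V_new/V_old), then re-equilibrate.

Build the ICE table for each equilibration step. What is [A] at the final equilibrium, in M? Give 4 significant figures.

[A]_eq = 3.99 M

Q₀ = 2.5324e-04 vs Keq = 0.6994 ⇒ Q<K, forward
Step 1:
                  A         B         C
  Initial     6.067   0.08583    0.0509
  Change   -0.07996  -0.07996    0.2399
  Equil       5.987  0.005871    0.2908
  solve Keq expr → x = 0.07996; check Q = 0.6994
Then change container volume by factor 1.5 (V_new/V_old).
Step 2:
                  A         B         C
  Initial     3.991  0.003914    0.1939
  Change  -0.001161 -0.001161  0.003482
  Equil        3.99  0.002753    0.1973
  solve Keq expr → x = 0.001161; check Q = 0.6994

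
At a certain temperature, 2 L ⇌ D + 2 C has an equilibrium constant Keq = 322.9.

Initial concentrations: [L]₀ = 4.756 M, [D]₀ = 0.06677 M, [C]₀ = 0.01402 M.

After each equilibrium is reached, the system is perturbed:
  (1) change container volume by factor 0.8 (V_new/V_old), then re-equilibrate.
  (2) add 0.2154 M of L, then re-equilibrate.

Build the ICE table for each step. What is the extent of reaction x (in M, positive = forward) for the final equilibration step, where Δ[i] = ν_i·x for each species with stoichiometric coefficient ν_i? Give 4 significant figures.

Q₀ = 5.8022e-07 vs Keq = 322.9 ⇒ Q<K, forward
Step 1:
                    L           D           C
  I             4.756     0.06677     0.01402
  C            -4.388       2.194       4.388
  E            0.3683       2.261       4.402
  solve Keq expr → x = 2.194; check Q = 322.9
Then change container volume by factor 0.8 (V_new/V_old).
Step 2:
                    L           D           C
  I            0.4604       2.826       5.502
  C           0.04772    -0.02386    -0.04772
  E            0.5081       2.802       5.454
  solve Keq expr → x = -0.02386; check Q = 322.9
Then add 0.2154 M of L.
Step 3:
                    L           D           C
  I            0.7235       2.802       5.454
  C            -0.189      0.0945       0.189
  E            0.5345       2.896       5.643
  solve Keq expr → x = 0.0945; check Q = 322.9

x = 0.0945 M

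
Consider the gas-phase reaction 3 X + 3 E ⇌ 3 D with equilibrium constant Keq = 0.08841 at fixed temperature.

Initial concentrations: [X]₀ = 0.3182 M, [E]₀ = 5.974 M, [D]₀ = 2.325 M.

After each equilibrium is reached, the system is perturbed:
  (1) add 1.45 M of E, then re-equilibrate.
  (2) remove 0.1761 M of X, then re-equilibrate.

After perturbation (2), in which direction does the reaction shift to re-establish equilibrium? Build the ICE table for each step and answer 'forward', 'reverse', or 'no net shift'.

Direction: reverse

Q₀ = 1.83 vs Keq = 0.08841 ⇒ Q>K, reverse
Step 1:
                    X           E           D
  I            0.3182       5.974       2.325
  C            0.3724      0.3724     -0.3724
  E            0.6906       6.346       1.953
  solve Keq expr → x = -0.1241; check Q = 0.08841
Then add 1.45 M of E.
Step 2:
                    X           E           D
  I            0.6906       7.796       1.953
  C          -0.09414    -0.09414     0.09414
  E            0.5965       7.702       2.047
  solve Keq expr → x = 0.03138; check Q = 0.08841
Then remove 0.1761 M of X.
Step 3:
                    X           E           D
  I            0.4204       7.702       2.047
  C            0.1292      0.1292     -0.1292
  E            0.5496       7.832       1.917
  solve Keq expr → x = -0.04307; check Q = 0.08841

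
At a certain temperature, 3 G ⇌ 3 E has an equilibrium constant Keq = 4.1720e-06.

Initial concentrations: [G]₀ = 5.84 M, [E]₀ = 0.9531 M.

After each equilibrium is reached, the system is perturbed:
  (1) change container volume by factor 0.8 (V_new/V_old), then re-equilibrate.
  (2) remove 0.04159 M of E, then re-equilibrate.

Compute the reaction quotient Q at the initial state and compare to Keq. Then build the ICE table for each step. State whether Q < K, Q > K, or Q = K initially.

Q₀ = 0.004347 vs Keq = 4.1720e-06 ⇒ Q>K, reverse
Step 1:
                    G           E
  I              5.84      0.9531
  C            0.8455     -0.8455
  E             6.685      0.1076
  solve Keq expr → x = -0.2818; check Q = 4.1720e-06
Then change container volume by factor 0.8 (V_new/V_old).
Step 2:
                    G           E
  I             8.357      0.1345
  C                 0           0
  E             8.357      0.1345
  solve Keq expr → x = 0; check Q = 4.1720e-06
Then remove 0.04159 M of E.
Step 3:
                    G           E
  I             8.357     0.09294
  C          -0.04093     0.04093
  E             8.316      0.1339
  solve Keq expr → x = 0.01364; check Q = 4.1720e-06

Q₀ = 0.004347; Q > K (proceeds reverse)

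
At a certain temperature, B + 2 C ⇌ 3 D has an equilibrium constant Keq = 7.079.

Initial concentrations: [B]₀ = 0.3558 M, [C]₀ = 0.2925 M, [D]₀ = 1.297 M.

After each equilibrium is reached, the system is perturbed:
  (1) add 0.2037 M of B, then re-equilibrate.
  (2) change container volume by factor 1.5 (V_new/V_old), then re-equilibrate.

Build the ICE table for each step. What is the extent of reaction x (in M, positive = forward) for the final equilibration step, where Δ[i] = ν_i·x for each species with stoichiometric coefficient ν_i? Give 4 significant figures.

x = 0 M

Q₀ = 71.67 vs Keq = 7.079 ⇒ Q>K, reverse
Step 1:
                    B           C           D
  Initial      0.3558      0.2925       1.297
  Change       0.1122      0.2245     -0.3367
  Equil         0.468       0.517      0.9603
  solve Keq expr → x = -0.1122; check Q = 7.079
Then add 0.2037 M of B.
Step 2:
                    B           C           D
  Initial      0.6717       0.517      0.9603
  Change     -0.01937    -0.03874     0.05811
  Equil        0.6524      0.4782       1.018
  solve Keq expr → x = 0.01937; check Q = 7.079
Then change container volume by factor 1.5 (V_new/V_old).
Step 3:
                    B           C           D
  Initial      0.4349      0.3188      0.6789
  Change            0           0           0
  Equil        0.4349      0.3188      0.6789
  solve Keq expr → x = 0; check Q = 7.079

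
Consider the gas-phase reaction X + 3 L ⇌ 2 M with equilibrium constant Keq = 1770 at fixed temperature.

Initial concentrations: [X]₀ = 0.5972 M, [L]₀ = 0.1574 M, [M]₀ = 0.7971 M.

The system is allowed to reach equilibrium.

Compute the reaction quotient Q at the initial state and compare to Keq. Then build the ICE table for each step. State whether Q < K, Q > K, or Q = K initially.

Q₀ = 272.8; Q < K (proceeds forward)

Q₀ = 272.8 vs Keq = 1770 ⇒ Q<K, forward
Step 1:
                  X         L         M
  I          0.5972    0.1574    0.7971
  C        -0.02289  -0.06866   0.04577
  E          0.5743   0.08874    0.8429
  solve Keq expr → x = 0.02289; check Q = 1770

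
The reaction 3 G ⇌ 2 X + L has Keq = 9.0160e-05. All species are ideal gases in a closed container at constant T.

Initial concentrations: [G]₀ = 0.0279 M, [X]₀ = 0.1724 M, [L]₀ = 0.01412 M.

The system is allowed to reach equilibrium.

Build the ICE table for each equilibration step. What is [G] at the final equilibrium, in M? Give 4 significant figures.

Q₀ = 19.32 vs Keq = 9.0160e-05 ⇒ Q>K, reverse
Step 1:
                    G           X           L
  init         0.0279      0.1724     0.01412
  Δ           0.04236    -0.02824    -0.01412
  eq          0.07026      0.1442  1.5043e-06
  solve Keq expr → x = -0.01412; check Q = 9.0160e-05

[G]_eq = 0.07026 M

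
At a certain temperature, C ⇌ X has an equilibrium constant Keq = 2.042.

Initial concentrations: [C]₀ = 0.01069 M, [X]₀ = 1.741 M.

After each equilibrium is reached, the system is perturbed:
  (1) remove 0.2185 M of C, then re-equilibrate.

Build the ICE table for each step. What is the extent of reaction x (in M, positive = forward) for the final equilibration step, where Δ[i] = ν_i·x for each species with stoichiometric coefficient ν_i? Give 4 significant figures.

Q₀ = 162.9 vs Keq = 2.042 ⇒ Q>K, reverse
Step 1:
                  C         X
  Initial   0.01069     1.741
  Change     0.5651   -0.5651
  Equil      0.5758     1.176
  solve Keq expr → x = -0.5651; check Q = 2.042
Then remove 0.2185 M of C.
Step 2:
                  C         X
  Initial    0.3573     1.176
  Change     0.1467   -0.1467
  Equil       0.504     1.029
  solve Keq expr → x = -0.1467; check Q = 2.042

x = -0.1467 M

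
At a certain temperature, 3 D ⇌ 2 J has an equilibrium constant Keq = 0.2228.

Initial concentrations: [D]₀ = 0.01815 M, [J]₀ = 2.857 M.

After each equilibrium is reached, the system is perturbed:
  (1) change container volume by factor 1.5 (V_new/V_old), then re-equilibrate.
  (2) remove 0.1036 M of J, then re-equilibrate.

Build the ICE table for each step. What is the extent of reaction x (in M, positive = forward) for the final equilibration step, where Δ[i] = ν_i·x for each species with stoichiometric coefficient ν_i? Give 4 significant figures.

x = 0.02253 M

Q₀ = 1.3652e+06 vs Keq = 0.2228 ⇒ Q>K, reverse
Step 1:
                   D          J
  init       0.01815      2.857
  Δ            2.101     -1.401
  eq           2.119      1.456
  solve Keq expr → x = -0.7004; check Q = 0.2228
Then change container volume by factor 1.5 (V_new/V_old).
Step 2:
                   D          J
  init         1.413     0.9708
  Δ           0.1168   -0.07786
  eq            1.53      0.893
  solve Keq expr → x = -0.03893; check Q = 0.2228
Then remove 0.1036 M of J.
Step 3:
                   D          J
  init          1.53     0.7894
  Δ          -0.0676    0.04507
  eq           1.462     0.8344
  solve Keq expr → x = 0.02253; check Q = 0.2228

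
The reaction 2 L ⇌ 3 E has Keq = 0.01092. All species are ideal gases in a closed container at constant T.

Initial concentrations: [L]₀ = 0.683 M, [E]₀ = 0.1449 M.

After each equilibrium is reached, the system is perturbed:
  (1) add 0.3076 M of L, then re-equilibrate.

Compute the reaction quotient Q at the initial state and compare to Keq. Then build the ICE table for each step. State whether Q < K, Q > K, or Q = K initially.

Q₀ = 0.006522 vs Keq = 0.01092 ⇒ Q<K, forward
Step 1:
                    L           E
  I             0.683      0.1449
  C          -0.01628     0.02442
  E            0.6667      0.1693
  solve Keq expr → x = 0.008139; check Q = 0.01092
Then add 0.3076 M of L.
Step 2:
                    L           E
  I            0.9743      0.1693
  C          -0.02953      0.0443
  E            0.9448      0.2136
  solve Keq expr → x = 0.01477; check Q = 0.01092

Q₀ = 0.006522; Q < K (proceeds forward)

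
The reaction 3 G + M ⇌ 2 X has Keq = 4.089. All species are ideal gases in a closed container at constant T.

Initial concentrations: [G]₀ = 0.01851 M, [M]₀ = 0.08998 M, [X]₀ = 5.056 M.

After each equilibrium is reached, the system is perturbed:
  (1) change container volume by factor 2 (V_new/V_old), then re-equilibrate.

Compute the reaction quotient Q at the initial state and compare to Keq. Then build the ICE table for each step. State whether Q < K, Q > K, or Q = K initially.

Q₀ = 4.4797e+07 vs Keq = 4.089 ⇒ Q>K, reverse
Step 1:
                  G         M         X
  init      0.01851   0.08998     5.056
  Δ           1.747    0.5825    -1.165
  eq          1.766    0.6724     3.891
  solve Keq expr → x = -0.5825; check Q = 4.089
Then change container volume by factor 2 (V_new/V_old).
Step 2:
                  G         M         X
  init       0.8829    0.3362     1.946
  Δ          0.3078    0.1026   -0.2052
  eq          1.191    0.4388      1.74
  solve Keq expr → x = -0.1026; check Q = 4.089

Q₀ = 4.4797e+07; Q > K (proceeds reverse)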